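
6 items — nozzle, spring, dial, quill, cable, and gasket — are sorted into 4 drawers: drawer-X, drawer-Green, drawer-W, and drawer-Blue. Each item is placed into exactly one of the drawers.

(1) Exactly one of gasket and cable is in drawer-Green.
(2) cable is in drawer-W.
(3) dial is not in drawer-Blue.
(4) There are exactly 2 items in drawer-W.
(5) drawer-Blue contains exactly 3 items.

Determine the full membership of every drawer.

drawer-X = {}; drawer-Green = {gasket}; drawer-W = {cable, dial}; drawer-Blue = {nozzle, quill, spring}

From (2): cable ∈ drawer-W.
From (3): dial ∉ drawer-Blue.
(1) (exactly one): gasket ∈ drawer-Green.
(5): only 3 candidates remain for drawer-Blue, so all are in.
(4): only 2 candidates remain for drawer-W, so all are in.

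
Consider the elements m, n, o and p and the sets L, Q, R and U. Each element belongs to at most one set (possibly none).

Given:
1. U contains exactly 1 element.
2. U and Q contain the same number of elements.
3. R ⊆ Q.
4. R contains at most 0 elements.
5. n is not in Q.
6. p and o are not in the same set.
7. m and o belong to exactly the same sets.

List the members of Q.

Q = {p}

From (5): n ∉ Q.
(3) contrapositive: n ∉ R.
(4): R already has 0, so the rest are out.
Suppose m ∈ Q: no assignment then satisfies all the clues, so m ∉ Q.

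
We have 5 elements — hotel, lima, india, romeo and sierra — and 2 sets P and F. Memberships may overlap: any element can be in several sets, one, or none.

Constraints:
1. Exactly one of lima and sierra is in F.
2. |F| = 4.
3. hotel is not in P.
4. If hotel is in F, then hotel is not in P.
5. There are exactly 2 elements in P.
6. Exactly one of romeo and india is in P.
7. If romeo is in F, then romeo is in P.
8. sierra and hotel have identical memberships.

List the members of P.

P = {lima, romeo}

From (3): hotel ∉ P.
(8): sierra matches hotel: sierra ∉ P.
Suppose lima ∉ P: no assignment then satisfies all the clues, so lima ∈ P.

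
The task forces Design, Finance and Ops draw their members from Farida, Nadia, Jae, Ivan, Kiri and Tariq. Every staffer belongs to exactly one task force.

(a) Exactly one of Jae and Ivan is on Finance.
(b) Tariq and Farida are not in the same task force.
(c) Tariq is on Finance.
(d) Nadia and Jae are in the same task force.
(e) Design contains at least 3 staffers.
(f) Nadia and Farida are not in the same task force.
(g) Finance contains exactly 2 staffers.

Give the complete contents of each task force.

Design = {Jae, Kiri, Nadia}; Finance = {Ivan, Tariq}; Ops = {Farida}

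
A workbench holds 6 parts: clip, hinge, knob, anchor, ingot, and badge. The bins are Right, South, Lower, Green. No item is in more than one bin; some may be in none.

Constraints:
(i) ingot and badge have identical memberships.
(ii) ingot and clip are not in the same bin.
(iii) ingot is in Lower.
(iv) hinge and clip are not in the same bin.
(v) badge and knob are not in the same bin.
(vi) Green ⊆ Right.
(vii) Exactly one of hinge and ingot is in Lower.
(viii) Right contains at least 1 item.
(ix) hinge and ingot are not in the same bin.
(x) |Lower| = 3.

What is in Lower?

From (iii): ingot ∈ Lower.
(i): badge matches ingot: badge ∉ Right.
(i): badge matches ingot: badge ∉ South.
(i): badge matches ingot: badge ∈ Lower.
(ii): clip ∉ Lower.
(v): knob ∉ Lower.
(vii) (exactly one): hinge ∉ Lower.
(x): only 3 candidates remain for Lower, so all are in.

Lower = {anchor, badge, ingot}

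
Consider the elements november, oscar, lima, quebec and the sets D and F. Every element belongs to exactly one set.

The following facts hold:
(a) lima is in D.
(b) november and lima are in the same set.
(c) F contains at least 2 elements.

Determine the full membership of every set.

From (a): lima ∈ D.
(b): november matches lima: november ∈ D.
(c): only 2 candidates remain for F, so all are in.

D = {lima, november}; F = {oscar, quebec}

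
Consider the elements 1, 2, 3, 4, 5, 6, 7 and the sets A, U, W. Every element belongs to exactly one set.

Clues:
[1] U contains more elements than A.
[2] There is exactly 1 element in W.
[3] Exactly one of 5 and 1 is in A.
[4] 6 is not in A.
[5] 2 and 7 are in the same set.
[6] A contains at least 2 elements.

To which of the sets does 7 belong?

7: U

From (4): 6 ∉ A.
Suppose 7 ∈ A: no assignment then satisfies all the clues, so 7 ∉ A.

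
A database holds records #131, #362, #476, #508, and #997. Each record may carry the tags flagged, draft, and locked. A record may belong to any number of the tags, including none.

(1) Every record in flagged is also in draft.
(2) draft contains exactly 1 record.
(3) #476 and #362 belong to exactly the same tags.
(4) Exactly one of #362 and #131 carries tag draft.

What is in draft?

draft = {#131}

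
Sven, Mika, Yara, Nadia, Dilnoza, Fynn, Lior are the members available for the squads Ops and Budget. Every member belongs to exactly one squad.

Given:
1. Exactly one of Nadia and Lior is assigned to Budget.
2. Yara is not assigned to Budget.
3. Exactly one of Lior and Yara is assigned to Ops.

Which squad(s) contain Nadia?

From (2): Yara ∉ Budget.
Only one squad left: Yara ∈ Ops.
(3) (exactly one): Lior ∉ Ops.
Only one squad left: Lior ∈ Budget.
(1) (exactly one): Nadia ∉ Budget.
Only one squad left: Nadia ∈ Ops.

Nadia: Ops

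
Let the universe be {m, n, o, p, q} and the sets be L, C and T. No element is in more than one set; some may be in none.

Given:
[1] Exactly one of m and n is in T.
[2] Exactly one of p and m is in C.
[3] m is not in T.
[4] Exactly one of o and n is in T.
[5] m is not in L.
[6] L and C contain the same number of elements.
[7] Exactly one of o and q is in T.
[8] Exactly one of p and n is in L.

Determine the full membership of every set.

L = {p}; C = {m}; T = {n, q}

From (3): m ∉ T.
From (5): m ∉ L.
(1) (exactly one): n ∈ T.
(4) (exactly one): o ∉ T.
(7) (exactly one): q ∈ T.
(8) (exactly one): p ∈ L.
(2) (exactly one): m ∈ C.
Suppose o ∈ L: no assignment then satisfies all the clues, so o ∉ L.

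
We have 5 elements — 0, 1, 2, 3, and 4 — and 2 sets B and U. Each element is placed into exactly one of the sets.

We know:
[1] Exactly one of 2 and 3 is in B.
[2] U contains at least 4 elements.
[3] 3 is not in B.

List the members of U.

From (3): 3 ∉ B.
(1) (exactly one): 2 ∈ B.
(2): only 4 candidates remain for U, so all are in.

U = {0, 1, 3, 4}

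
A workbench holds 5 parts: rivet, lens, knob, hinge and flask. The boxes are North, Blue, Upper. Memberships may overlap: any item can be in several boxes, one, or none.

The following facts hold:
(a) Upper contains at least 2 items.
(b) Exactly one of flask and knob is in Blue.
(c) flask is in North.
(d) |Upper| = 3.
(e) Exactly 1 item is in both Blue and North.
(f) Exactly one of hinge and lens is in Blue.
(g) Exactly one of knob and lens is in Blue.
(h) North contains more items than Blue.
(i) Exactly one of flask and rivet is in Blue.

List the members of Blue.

Blue = {flask, lens}

From (c): flask ∈ North.
Suppose rivet ∈ Blue: no assignment then satisfies all the clues, so rivet ∉ Blue.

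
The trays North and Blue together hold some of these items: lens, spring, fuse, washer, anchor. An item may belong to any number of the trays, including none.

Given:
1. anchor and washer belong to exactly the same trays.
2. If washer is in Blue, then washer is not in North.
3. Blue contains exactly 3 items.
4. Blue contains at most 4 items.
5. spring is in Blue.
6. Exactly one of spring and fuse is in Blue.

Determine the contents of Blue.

Blue = {anchor, spring, washer}

From (5): spring ∈ Blue.
(6) (exactly one): fuse ∉ Blue.
Suppose lens ∈ Blue: no assignment then satisfies all the clues, so lens ∉ Blue.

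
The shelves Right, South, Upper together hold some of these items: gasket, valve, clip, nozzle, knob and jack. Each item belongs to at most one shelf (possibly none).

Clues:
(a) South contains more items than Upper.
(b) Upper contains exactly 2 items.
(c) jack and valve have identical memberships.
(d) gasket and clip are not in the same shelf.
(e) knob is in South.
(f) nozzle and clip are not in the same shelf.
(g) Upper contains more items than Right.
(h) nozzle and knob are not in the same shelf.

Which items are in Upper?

From (e): knob ∈ South.
(h): nozzle ∉ South.
Suppose gasket ∉ Upper: no assignment then satisfies all the clues, so gasket ∈ Upper.

Upper = {gasket, nozzle}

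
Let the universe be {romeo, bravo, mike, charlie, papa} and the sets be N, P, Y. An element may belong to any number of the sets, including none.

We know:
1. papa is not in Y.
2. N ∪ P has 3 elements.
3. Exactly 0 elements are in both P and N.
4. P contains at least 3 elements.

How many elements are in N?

From (1): papa ∉ Y.
Suppose romeo ∈ N: no assignment then satisfies all the clues, so romeo ∉ N.

0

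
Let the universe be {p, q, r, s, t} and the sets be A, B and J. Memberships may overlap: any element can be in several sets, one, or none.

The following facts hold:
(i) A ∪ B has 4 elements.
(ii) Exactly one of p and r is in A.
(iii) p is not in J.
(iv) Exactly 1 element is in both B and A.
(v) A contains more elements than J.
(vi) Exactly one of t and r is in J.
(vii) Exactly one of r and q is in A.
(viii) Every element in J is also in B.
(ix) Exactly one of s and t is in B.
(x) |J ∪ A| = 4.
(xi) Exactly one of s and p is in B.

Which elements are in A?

A = {p, q, s}

From (iii): p ∉ J.
Suppose p ∉ A: no assignment then satisfies all the clues, so p ∈ A.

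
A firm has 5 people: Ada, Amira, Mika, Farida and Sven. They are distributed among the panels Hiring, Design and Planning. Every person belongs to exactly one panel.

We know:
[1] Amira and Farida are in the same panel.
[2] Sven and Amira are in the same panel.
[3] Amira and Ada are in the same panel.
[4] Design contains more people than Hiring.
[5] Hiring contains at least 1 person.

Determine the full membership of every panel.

Hiring = {Mika}; Design = {Ada, Amira, Farida, Sven}; Planning = {}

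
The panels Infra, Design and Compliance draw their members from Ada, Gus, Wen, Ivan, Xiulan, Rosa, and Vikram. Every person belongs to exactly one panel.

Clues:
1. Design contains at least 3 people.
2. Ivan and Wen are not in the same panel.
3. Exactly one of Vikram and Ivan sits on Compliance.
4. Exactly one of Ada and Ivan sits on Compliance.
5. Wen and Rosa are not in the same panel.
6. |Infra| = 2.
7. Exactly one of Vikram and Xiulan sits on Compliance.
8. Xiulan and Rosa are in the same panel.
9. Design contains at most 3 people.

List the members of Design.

Design = {Ivan, Rosa, Xiulan}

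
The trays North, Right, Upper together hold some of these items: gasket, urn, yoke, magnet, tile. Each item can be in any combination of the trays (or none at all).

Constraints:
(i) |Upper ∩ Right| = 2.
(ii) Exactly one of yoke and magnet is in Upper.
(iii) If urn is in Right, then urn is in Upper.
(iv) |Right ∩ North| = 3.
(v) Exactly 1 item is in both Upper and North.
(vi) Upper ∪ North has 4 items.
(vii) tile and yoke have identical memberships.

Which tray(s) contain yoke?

yoke: North, Right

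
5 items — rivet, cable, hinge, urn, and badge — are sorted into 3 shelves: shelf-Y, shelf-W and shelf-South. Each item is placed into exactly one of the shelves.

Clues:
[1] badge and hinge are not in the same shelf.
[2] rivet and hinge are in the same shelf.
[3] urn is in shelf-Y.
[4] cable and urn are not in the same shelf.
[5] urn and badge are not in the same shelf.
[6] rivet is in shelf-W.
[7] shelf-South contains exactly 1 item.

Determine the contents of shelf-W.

shelf-W = {cable, hinge, rivet}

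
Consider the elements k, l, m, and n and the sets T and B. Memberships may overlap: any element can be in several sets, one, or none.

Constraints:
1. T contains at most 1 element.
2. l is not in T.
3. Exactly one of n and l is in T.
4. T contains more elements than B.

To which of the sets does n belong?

n: T

From (2): l ∉ T.
(3) (exactly one): n ∈ T.
(1): T already has 1, so the rest are out.
Suppose n ∈ B: no assignment then satisfies all the clues, so n ∉ B.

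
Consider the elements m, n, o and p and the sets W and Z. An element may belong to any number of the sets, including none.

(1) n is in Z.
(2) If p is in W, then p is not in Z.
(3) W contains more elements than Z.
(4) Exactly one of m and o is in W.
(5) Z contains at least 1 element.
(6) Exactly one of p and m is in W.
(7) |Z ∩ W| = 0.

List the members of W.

W = {o, p}

From (1): n ∈ Z.
Suppose m ∈ W: no assignment then satisfies all the clues, so m ∉ W.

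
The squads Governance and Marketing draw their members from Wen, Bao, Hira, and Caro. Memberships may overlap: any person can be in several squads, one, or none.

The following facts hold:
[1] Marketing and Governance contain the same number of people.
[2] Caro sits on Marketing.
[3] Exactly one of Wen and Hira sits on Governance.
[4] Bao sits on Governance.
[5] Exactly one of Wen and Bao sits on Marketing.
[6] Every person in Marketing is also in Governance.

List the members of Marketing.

From (2): Caro ∈ Marketing.
From (4): Bao ∈ Governance.
(6) with Caro ∈ Marketing: Caro ∈ Governance.
Suppose Wen ∈ Marketing: no assignment then satisfies all the clues, so Wen ∉ Marketing.

Marketing = {Bao, Caro, Hira}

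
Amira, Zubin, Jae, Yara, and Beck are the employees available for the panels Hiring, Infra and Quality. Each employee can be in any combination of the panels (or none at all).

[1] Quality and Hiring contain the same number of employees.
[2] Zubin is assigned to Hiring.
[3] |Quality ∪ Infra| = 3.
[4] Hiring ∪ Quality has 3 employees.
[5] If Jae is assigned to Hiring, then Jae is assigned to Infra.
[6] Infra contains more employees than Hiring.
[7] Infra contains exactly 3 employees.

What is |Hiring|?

2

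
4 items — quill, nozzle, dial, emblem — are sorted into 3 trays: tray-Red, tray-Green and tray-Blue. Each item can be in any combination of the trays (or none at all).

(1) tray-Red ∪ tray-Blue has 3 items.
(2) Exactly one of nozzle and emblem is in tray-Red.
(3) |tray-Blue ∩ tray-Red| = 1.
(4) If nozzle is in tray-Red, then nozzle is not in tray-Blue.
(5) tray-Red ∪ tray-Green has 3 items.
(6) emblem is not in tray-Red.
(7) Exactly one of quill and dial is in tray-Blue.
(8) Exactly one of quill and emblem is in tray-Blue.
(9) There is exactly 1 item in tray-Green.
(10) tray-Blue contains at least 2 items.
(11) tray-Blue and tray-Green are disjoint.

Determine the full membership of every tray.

tray-Red = {dial, nozzle}; tray-Green = {quill}; tray-Blue = {dial, emblem}

From (6): emblem ∉ tray-Red.
(2) (exactly one): nozzle ∈ tray-Red.
(4): nozzle ∉ tray-Blue.
Suppose quill ∈ tray-Red: no assignment then satisfies all the clues, so quill ∉ tray-Red.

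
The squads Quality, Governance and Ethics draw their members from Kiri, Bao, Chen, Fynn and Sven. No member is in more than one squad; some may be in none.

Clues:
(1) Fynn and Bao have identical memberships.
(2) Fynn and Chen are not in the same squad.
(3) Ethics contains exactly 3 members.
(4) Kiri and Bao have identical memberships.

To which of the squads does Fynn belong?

Fynn: Ethics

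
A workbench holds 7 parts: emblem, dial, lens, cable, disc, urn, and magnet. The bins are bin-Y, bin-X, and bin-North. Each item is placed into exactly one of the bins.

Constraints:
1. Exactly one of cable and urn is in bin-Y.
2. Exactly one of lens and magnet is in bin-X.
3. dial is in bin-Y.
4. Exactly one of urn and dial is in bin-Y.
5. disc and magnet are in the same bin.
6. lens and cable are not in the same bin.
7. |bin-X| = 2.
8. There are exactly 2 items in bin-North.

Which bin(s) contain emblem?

emblem: bin-Y

From (3): dial ∈ bin-Y.
(4) (exactly one): urn ∉ bin-Y.
(1) (exactly one): cable ∈ bin-Y.
(6): lens ∉ bin-Y.
Suppose emblem ∉ bin-Y: no assignment then satisfies all the clues, so emblem ∈ bin-Y.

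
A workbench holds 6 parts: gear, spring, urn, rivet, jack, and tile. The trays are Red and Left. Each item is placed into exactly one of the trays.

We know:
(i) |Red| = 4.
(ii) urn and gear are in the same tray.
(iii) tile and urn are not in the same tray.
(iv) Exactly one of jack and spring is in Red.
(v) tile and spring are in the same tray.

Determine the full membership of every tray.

Red = {gear, jack, rivet, urn}; Left = {spring, tile}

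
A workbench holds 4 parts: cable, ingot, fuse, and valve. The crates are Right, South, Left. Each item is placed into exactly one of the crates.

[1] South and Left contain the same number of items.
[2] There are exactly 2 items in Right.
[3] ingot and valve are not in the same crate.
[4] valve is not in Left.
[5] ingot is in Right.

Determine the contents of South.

South = {valve}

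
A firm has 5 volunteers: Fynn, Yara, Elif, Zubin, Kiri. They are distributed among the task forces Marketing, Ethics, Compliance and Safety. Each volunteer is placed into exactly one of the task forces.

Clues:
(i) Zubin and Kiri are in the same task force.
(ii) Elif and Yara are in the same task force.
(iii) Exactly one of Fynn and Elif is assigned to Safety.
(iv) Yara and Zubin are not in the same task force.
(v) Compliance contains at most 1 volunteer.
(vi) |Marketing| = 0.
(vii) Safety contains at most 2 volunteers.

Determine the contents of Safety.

Safety = {Elif, Yara}

(vi): Marketing already has 0, so the rest are out.
Suppose Fynn ∈ Safety: no assignment then satisfies all the clues, so Fynn ∉ Safety.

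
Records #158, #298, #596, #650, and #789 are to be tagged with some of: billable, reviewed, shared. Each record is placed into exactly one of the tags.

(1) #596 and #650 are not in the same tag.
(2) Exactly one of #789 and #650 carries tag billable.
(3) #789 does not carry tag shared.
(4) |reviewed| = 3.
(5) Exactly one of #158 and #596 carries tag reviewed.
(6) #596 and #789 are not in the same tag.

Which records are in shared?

shared = {#596}

From (3): #789 ∉ shared.
Suppose #158 ∈ shared: no assignment then satisfies all the clues, so #158 ∉ shared.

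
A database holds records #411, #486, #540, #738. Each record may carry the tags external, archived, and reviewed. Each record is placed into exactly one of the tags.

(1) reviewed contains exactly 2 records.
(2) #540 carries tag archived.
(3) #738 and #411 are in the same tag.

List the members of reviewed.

From (2): #540 ∈ archived.
Suppose #411 ∉ reviewed: no assignment then satisfies all the clues, so #411 ∈ reviewed.

reviewed = {#411, #738}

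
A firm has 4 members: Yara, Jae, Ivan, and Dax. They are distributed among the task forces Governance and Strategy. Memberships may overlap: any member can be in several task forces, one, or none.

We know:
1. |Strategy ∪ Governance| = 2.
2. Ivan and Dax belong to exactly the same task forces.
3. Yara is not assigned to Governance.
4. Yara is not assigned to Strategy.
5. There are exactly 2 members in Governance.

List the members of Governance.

Governance = {Dax, Ivan}

From (3): Yara ∉ Governance.
From (4): Yara ∉ Strategy.
Suppose Jae ∈ Governance: no assignment then satisfies all the clues, so Jae ∉ Governance.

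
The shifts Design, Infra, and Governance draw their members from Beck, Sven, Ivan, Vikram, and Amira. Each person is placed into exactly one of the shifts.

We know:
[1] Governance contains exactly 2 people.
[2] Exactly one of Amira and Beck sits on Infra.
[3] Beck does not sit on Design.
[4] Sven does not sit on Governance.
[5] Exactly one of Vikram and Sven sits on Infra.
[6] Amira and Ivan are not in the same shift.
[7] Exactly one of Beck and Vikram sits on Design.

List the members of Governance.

From (3): Beck ∉ Design.
From (4): Sven ∉ Governance.
(7) (exactly one): Vikram ∈ Design.
(5) (exactly one): Sven ∈ Infra.
Suppose Beck ∉ Governance: no assignment then satisfies all the clues, so Beck ∈ Governance.

Governance = {Beck, Ivan}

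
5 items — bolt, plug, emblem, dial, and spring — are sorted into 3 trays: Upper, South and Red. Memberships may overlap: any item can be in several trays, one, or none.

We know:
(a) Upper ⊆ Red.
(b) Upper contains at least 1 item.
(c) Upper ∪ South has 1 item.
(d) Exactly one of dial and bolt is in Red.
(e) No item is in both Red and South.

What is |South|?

0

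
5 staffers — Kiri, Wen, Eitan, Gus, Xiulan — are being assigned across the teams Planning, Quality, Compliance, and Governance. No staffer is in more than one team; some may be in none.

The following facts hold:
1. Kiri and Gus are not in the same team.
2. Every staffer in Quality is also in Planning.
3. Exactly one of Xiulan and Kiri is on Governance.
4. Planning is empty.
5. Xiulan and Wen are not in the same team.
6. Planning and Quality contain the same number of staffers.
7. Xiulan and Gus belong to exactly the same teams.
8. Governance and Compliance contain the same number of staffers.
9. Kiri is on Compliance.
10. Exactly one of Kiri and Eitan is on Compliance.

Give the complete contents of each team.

From (9): Kiri ∈ Compliance.
(1): Gus ∉ Compliance.
(3) (exactly one): Xiulan ∈ Governance.
(4): Planning already has 0, so the rest are out.
(5): Wen ∉ Governance.
(7): Gus matches Xiulan: Gus ∉ Quality.
(7): Gus matches Xiulan: Gus ∈ Governance.
(10) (exactly one): Eitan ∉ Compliance.
(2) contrapositive: Wen ∉ Quality.
(2) contrapositive: Eitan ∉ Quality.
Suppose Wen ∉ Compliance: no assignment then satisfies all the clues, so Wen ∈ Compliance.

Planning = {}; Quality = {}; Compliance = {Kiri, Wen}; Governance = {Gus, Xiulan}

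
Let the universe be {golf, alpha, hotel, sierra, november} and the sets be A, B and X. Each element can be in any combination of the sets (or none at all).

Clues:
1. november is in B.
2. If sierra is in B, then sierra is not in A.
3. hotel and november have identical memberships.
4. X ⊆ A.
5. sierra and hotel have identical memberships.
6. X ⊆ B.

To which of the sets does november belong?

november: B

From (1): november ∈ B.
(3): hotel matches november: hotel ∈ B.
(5): sierra matches hotel: sierra ∈ B.
(2): sierra ∉ A.
(4) contrapositive: sierra ∉ X.
(5): hotel matches sierra: hotel ∉ A.
(5): hotel matches sierra: hotel ∉ X.
(3): november matches hotel: november ∉ A.
(3): november matches hotel: november ∉ X.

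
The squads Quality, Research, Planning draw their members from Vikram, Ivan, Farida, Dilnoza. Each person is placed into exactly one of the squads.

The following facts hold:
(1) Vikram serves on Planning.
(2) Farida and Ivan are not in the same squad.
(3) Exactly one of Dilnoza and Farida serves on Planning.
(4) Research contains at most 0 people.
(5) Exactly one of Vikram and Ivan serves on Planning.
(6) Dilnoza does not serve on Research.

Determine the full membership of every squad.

Quality = {Dilnoza, Ivan}; Research = {}; Planning = {Farida, Vikram}

From (1): Vikram ∈ Planning.
From (6): Dilnoza ∉ Research.
(4): Research already has 0, so the rest are out.
(5) (exactly one): Ivan ∉ Planning.
Only one squad left: Ivan ∈ Quality.
(2): Farida ∉ Quality.
Only one squad left: Farida ∈ Planning.
(3) (exactly one): Dilnoza ∉ Planning.
Only one squad left: Dilnoza ∈ Quality.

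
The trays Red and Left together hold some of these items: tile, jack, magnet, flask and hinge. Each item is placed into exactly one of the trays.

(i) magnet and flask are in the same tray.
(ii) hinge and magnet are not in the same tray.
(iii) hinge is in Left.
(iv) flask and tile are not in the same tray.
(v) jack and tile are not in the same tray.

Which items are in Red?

From (iii): hinge ∈ Left.
(ii): magnet ∉ Left.
Only one tray left: magnet ∈ Red.
(i): flask matches magnet: flask ∈ Red.
(iv): tile ∉ Red.
Only one tray left: tile ∈ Left.
(v): jack ∉ Left.
Only one tray left: jack ∈ Red.

Red = {flask, jack, magnet}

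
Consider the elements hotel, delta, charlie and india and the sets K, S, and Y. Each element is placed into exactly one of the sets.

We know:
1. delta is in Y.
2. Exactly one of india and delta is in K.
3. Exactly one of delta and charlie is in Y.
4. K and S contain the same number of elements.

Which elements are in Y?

Y = {delta, hotel}

From (1): delta ∈ Y.
(2) (exactly one): india ∈ K.
(3) (exactly one): charlie ∉ Y.
Suppose hotel ∉ Y: no assignment then satisfies all the clues, so hotel ∈ Y.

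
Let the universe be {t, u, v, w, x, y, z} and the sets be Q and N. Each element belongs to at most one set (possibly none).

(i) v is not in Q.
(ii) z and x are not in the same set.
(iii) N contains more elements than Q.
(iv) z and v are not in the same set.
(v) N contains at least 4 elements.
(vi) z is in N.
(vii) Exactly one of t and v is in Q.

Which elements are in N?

N = {u, w, y, z}

From (i): v ∉ Q.
From (vi): z ∈ N.
(ii): x ∉ N.
(iv): v ∉ N.
(vii) (exactly one): t ∈ Q.
(v): only 4 candidates remain for N, so all are in.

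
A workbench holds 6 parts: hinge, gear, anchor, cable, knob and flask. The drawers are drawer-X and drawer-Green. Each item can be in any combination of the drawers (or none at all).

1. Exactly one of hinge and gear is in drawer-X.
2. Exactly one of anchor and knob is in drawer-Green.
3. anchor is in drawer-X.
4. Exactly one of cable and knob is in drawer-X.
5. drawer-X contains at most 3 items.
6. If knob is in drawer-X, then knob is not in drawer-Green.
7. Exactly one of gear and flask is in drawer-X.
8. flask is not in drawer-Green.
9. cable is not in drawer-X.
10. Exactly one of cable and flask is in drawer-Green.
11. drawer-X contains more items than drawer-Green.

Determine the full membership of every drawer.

drawer-X = {anchor, gear, knob}; drawer-Green = {anchor, cable}

From (3): anchor ∈ drawer-X.
From (8): flask ∉ drawer-Green.
From (9): cable ∉ drawer-X.
(4) (exactly one): knob ∈ drawer-X.
(6): knob ∉ drawer-Green.
(10) (exactly one): cable ∈ drawer-Green.
(2) (exactly one): anchor ∈ drawer-Green.
Suppose hinge ∈ drawer-X: no assignment then satisfies all the clues, so hinge ∉ drawer-X.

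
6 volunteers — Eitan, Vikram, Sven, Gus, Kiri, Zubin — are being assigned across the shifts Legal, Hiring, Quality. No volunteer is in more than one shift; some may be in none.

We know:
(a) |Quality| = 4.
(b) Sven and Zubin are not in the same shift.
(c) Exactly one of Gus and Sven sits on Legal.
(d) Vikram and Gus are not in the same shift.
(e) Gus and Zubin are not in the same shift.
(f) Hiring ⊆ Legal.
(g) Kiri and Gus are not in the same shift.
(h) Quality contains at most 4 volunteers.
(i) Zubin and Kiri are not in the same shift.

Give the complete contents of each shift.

Legal = {Gus}; Hiring = {}; Quality = {Eitan, Kiri, Sven, Vikram}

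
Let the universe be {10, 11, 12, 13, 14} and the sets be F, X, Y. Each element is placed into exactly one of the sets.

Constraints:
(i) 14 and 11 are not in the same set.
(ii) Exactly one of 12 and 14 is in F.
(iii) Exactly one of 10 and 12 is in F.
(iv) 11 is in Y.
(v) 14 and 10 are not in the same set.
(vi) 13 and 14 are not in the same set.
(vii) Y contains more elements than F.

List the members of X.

X = {14}

From (iv): 11 ∈ Y.
(i): 14 ∉ Y.
Suppose 10 ∈ X: no assignment then satisfies all the clues, so 10 ∉ X.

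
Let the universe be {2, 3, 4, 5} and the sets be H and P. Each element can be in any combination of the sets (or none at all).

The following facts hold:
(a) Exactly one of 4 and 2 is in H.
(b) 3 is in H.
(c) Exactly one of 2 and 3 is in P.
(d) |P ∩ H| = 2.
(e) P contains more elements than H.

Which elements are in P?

From (b): 3 ∈ H.
Suppose 2 ∈ P: no assignment then satisfies all the clues, so 2 ∉ P.

P = {3, 4, 5}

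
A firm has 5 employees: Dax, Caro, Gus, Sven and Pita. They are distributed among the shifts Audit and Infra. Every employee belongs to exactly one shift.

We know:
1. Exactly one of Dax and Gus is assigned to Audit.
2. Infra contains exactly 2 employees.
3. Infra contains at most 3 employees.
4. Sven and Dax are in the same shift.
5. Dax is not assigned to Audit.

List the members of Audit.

From (5): Dax ∉ Audit.
(1) (exactly one): Gus ∈ Audit.
(4): Sven matches Dax: Sven ∉ Audit.
Only one shift left: Dax ∈ Infra.
Only one shift left: Sven ∈ Infra.
(2): Infra already has 2, so the rest are out.
Only one shift left: Caro ∈ Audit.
Only one shift left: Pita ∈ Audit.

Audit = {Caro, Gus, Pita}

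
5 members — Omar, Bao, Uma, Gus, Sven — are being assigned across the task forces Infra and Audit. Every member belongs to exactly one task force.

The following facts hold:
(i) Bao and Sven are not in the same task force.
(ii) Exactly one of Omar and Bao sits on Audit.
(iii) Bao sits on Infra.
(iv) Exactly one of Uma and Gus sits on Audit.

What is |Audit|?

3

From (iii): Bao ∈ Infra.
(i): Sven ∉ Infra.
(ii) (exactly one): Omar ∈ Audit.
Only one task force left: Sven ∈ Audit.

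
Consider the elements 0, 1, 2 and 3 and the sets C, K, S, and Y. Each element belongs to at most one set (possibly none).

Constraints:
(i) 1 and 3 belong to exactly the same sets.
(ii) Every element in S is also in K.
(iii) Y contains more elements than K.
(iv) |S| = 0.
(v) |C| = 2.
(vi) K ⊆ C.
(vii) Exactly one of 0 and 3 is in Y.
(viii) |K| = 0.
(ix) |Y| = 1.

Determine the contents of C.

C = {1, 3}

(iv): S already has 0, so the rest are out.
(viii): K already has 0, so the rest are out.
Suppose 0 ∈ C: no assignment then satisfies all the clues, so 0 ∉ C.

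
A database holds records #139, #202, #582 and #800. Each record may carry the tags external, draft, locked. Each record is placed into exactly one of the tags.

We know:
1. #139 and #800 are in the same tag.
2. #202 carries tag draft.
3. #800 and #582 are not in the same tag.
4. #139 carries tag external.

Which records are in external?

external = {#139, #800}

From (2): #202 ∈ draft.
From (4): #139 ∈ external.
(1): #800 matches #139: #800 ∈ external.
(3): #582 ∉ external.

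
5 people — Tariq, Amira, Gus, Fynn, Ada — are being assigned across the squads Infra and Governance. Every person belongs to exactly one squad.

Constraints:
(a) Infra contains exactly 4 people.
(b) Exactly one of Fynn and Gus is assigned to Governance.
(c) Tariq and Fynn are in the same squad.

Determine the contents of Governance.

Governance = {Gus}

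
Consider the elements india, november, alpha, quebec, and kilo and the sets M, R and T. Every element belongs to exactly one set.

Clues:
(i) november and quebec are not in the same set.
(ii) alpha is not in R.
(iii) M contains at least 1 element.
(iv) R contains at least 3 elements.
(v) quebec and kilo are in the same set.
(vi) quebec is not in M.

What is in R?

R = {india, kilo, quebec}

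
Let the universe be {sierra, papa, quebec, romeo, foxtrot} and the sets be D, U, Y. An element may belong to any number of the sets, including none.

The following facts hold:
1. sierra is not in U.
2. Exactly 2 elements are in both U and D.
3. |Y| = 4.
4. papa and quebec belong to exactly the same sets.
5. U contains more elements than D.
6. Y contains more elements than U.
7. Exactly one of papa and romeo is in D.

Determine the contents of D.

D = {papa, quebec}

From (1): sierra ∉ U.
Suppose sierra ∈ D: no assignment then satisfies all the clues, so sierra ∉ D.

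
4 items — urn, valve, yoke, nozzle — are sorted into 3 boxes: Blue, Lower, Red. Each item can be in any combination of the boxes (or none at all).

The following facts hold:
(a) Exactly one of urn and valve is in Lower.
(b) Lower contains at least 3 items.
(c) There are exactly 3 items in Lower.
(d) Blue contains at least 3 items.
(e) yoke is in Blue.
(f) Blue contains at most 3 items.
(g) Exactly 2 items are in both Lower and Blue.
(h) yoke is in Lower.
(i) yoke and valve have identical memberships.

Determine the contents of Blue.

Blue = {urn, valve, yoke}

From (e): yoke ∈ Blue.
From (h): yoke ∈ Lower.
(i): valve matches yoke: valve ∈ Blue.
(i): valve matches yoke: valve ∈ Lower.
(a) (exactly one): urn ∉ Lower.
(b): only 3 candidates remain for Lower, so all are in.
Suppose urn ∉ Blue: no assignment then satisfies all the clues, so urn ∈ Blue.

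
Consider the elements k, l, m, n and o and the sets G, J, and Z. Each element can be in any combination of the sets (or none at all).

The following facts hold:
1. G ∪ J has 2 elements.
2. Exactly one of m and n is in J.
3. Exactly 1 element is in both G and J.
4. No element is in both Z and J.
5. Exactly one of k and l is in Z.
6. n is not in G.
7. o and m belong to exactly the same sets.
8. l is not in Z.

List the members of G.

G = {l}

From (6): n ∉ G.
From (8): l ∉ Z.
(5) (exactly one): k ∈ Z.
(4) (disjoint): k ∉ J.
Suppose k ∈ G: no assignment then satisfies all the clues, so k ∉ G.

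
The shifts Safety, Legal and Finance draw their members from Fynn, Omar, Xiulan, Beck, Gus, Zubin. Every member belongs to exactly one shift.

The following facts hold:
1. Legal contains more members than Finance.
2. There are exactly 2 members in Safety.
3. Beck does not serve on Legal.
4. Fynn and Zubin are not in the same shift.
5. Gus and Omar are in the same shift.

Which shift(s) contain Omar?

Omar: Legal

From (3): Beck ∉ Legal.
Suppose Omar ∈ Safety: no assignment then satisfies all the clues, so Omar ∉ Safety.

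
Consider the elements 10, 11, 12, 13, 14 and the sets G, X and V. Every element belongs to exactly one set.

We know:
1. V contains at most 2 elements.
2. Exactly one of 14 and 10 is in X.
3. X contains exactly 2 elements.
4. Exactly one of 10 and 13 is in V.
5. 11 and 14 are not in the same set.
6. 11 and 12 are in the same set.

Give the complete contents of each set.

G = {11, 12}; X = {13, 14}; V = {10}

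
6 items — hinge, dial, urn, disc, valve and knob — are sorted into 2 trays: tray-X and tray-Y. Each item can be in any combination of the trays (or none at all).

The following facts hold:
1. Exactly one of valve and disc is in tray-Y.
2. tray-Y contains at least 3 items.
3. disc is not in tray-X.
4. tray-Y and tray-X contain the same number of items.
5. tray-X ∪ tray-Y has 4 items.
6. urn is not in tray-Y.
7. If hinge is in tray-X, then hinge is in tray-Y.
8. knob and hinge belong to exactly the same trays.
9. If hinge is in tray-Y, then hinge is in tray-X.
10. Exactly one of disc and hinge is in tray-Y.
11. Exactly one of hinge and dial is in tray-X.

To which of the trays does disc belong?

From (3): disc ∉ tray-X.
From (6): urn ∉ tray-Y.
Suppose disc ∈ tray-Y: no assignment then satisfies all the clues, so disc ∉ tray-Y.

disc: none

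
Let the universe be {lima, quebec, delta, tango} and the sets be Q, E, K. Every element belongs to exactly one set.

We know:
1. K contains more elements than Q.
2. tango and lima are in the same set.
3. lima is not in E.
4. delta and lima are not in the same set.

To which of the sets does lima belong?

lima: K

From (3): lima ∉ E.
(2): tango matches lima: tango ∉ E.
Suppose lima ∈ Q: no assignment then satisfies all the clues, so lima ∉ Q.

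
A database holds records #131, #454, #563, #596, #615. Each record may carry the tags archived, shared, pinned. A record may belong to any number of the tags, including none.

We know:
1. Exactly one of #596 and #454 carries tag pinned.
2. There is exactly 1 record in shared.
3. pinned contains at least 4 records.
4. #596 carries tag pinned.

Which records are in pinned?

pinned = {#131, #563, #596, #615}

From (4): #596 ∈ pinned.
(1) (exactly one): #454 ∉ pinned.
(3): only 4 candidates remain for pinned, so all are in.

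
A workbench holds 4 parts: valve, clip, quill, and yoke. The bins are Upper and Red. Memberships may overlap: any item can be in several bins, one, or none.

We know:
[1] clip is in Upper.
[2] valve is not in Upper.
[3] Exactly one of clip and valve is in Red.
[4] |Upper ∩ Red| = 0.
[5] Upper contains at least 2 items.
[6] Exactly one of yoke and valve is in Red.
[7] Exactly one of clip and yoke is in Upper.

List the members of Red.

From (1): clip ∈ Upper.
From (2): valve ∉ Upper.
(7) (exactly one): yoke ∉ Upper.
(5): only 2 candidates remain for Upper, so all are in.
Suppose valve ∉ Red: no assignment then satisfies all the clues, so valve ∈ Red.

Red = {valve}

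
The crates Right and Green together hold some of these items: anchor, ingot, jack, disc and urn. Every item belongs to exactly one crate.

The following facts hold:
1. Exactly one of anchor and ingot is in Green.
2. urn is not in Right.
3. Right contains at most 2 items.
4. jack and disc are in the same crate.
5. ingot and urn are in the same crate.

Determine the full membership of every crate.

From (2): urn ∉ Right.
(5): ingot matches urn: ingot ∉ Right.
Only one crate left: ingot ∈ Green.
Only one crate left: urn ∈ Green.
(1) (exactly one): anchor ∉ Green.
Only one crate left: anchor ∈ Right.
Suppose jack ∈ Right: no assignment then satisfies all the clues, so jack ∉ Right.

Right = {anchor}; Green = {disc, ingot, jack, urn}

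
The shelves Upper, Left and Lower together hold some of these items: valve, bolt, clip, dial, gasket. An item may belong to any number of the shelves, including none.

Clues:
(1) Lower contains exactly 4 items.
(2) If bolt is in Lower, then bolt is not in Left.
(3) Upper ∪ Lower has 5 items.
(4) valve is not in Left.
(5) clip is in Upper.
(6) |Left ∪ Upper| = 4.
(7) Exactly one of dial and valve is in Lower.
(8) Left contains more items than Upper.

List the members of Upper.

Upper = {clip, valve}

From (4): valve ∉ Left.
From (5): clip ∈ Upper.
Suppose valve ∉ Upper: no assignment then satisfies all the clues, so valve ∈ Upper.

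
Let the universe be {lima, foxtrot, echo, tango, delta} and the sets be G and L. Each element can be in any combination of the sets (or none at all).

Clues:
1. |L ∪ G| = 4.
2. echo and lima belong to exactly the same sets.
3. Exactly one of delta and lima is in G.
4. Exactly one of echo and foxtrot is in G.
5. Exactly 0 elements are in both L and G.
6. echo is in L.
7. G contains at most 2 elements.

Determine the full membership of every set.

G = {delta, foxtrot}; L = {echo, lima}

From (6): echo ∈ L.
(2): lima matches echo: lima ∈ L.
Suppose lima ∈ G: no assignment then satisfies all the clues, so lima ∉ G.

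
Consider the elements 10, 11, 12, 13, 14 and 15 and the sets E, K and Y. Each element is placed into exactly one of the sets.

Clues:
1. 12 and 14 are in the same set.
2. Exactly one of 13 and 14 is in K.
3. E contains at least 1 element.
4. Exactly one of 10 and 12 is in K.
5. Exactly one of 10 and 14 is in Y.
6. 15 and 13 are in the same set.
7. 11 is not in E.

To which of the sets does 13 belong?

From (7): 11 ∉ E.
Suppose 13 ∉ E: no assignment then satisfies all the clues, so 13 ∈ E.

13: E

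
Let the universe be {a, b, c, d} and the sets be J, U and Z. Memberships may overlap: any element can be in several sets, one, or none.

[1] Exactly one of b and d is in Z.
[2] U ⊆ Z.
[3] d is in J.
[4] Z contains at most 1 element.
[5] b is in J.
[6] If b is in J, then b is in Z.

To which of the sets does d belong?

d: J

From (3): d ∈ J.
From (5): b ∈ J.
(6): b ∈ Z.
(1) (exactly one): d ∉ Z.
(2) contrapositive: d ∉ U.
(4): Z already has 1, so the rest are out.
(2) contrapositive: a ∉ U.
(2) contrapositive: c ∉ U.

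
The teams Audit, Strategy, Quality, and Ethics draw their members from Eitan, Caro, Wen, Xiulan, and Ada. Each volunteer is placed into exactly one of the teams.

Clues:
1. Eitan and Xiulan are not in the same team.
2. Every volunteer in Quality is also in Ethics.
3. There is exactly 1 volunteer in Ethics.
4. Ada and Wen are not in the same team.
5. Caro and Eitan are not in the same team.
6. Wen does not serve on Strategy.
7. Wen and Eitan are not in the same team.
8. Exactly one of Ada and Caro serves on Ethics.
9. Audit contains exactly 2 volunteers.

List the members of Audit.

Audit = {Wen, Xiulan}

From (6): Wen ∉ Strategy.
Suppose Eitan ∈ Audit: no assignment then satisfies all the clues, so Eitan ∉ Audit.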